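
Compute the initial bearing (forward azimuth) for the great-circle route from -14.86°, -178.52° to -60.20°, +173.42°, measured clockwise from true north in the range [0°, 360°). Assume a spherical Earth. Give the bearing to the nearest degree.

186°

Δλ = 173.42 − -178.52 = 351.94°; wrapped into (−180°, 180°]: -8.06°.
θ = atan2( sin Δλ · cos φ₂ , cos φ₁ · sin φ₂ − sin φ₁ · cos φ₂ · cos Δλ )
  = atan2(-0.06968, -0.71255) = -174.415° → normalised to [0°, 360°): 185.585°.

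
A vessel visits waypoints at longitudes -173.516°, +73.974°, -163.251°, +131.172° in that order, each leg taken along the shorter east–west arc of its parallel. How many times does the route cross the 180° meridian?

Leg 1: -173.516° → +73.974°, shortest Δλ = -112.51° (west) — crosses 180°.
Leg 2: +73.974° → -163.251°, shortest Δλ = 122.775° (east) — crosses 180°.
Leg 3: -163.251° → +131.172°, shortest Δλ = -65.577° (west) — crosses 180°.
Total crossings: 3.

3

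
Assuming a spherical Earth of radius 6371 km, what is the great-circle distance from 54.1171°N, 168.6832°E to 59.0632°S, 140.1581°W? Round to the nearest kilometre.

Δλ = -140.1581 − 168.6832 = -308.8413°; wrapped into (−180°, 180°]: 51.1587°.
Δφ = -59.0632 − 54.1171 = -113.1803°.
a = sin²(Δφ/2) + cos φ₁ · cos φ₂ · sin²(Δλ/2) = 0.752985.
c = 2·atan2(√a, √(1−a)) = 2.10130 rad → d = 6371·c ≈ 13387.40 km.

13387 km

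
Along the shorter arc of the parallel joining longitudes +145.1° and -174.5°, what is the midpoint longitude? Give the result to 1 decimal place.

Signed shortest Δλ from +145.1° to -174.5° is +40.4°.
Midpoint longitude = +145.1° + (+40.4°)/2 = +145.1° + 20.2° = +165.3°.
(The naïve average (+145.1 + -174.5)/2 = -14.7° is on the wrong side of the globe.)

+165.3°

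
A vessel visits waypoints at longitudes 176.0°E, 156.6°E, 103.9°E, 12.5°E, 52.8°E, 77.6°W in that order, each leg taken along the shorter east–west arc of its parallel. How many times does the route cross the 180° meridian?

0

Leg 1: +176.0° → +156.6°, shortest Δλ = -19.4° (west) — does not cross 180°.
Leg 2: +156.6° → +103.9°, shortest Δλ = -52.7° (west) — does not cross 180°.
Leg 3: +103.9° → +12.5°, shortest Δλ = -91.4° (west) — does not cross 180°.
Leg 4: +12.5° → +52.8°, shortest Δλ = 40.3° (east) — does not cross 180°.
Leg 5: +52.8° → -77.6°, shortest Δλ = -130.4° (west) — does not cross 180°.
Total crossings: 0.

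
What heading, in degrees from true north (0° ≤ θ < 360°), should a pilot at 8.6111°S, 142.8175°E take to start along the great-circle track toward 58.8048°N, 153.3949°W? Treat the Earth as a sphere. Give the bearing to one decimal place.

Δλ = -153.3949 − 142.8175 = -296.2124°; wrapped into (−180°, 180°]: 63.7876°.
θ = atan2( sin Δλ · cos φ₂ , cos φ₁ · sin φ₂ − sin φ₁ · cos φ₂ · cos Δλ )
  = atan2(0.46469, 0.88002) = 27.836° → normalised to [0°, 360°): 27.836°.

27.8°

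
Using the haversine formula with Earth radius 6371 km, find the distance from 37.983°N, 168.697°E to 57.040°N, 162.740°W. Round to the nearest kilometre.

2974 km

Δλ = -162.740 − 168.697 = -331.437°; wrapped into (−180°, 180°]: 28.563°.
Δφ = 57.040 − 37.983 = 19.057°.
a = sin²(Δφ/2) + cos φ₁ · cos φ₂ · sin²(Δλ/2) = 0.053498.
c = 2·atan2(√a, √(1−a)) = 0.46682 rad → d = 6371·c ≈ 2974.12 km.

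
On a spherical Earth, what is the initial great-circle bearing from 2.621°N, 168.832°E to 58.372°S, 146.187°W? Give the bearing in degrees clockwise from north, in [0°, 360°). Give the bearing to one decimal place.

156.9°

Δλ = -146.187 − 168.832 = -315.019°; wrapped into (−180°, 180°]: 44.981°.
θ = atan2( sin Δλ · cos φ₂ , cos φ₁ · sin φ₂ − sin φ₁ · cos φ₂ · cos Δλ )
  = atan2(0.37069, -0.86754) = 156.864° → normalised to [0°, 360°): 156.864°.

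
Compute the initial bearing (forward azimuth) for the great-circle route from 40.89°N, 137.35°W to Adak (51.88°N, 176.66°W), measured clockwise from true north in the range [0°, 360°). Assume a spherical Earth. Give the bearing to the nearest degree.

Δλ = -176.66 − -137.35 = -39.31°.
θ = atan2( sin Δλ · cos φ₂ , cos φ₁ · sin φ₂ − sin φ₁ · cos φ₂ · cos Δλ )
  = atan2(-0.39108, 0.28207) = -54.198° → normalised to [0°, 360°): 305.802°.

306°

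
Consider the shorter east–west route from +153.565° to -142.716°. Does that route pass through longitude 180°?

Yes

Naïve |-142.716 − 153.565| = 296.281° > 180°, so the shorter arc goes the other way round — across 180°.
Signed shortest Δλ = ((-142.716 − 153.565 + 180) mod 360) − 180 = 63.719°.
Going east by 63.719° from +153.565° passes through 180° before reaching -142.716°.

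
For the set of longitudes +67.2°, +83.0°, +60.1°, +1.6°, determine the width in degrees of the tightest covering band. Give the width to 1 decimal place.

Sort the longitudes: +1.6°, +60.1°, +67.2°, +83.0°.
Eastward gaps between consecutive values (wrapping around): 58.5°, 7.1°, 15.8°, 278.6°.
Largest gap = 278.6° ⇒ minimal covering band is its complement: 360° − 278.6° = 81.4°.
Band runs from +1.6° eastward to +83.0°.

81.4°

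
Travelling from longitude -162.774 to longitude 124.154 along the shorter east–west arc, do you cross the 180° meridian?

Naïve |124.154 − -162.774| = 286.928° > 180°, so the shorter arc goes the other way round — across 180°.
Signed shortest Δλ = ((124.154 − -162.774 + 180) mod 360) − 180 = -73.072°.
Going west by 73.072° from -162.774° passes through 180° before reaching +124.154°.

Yes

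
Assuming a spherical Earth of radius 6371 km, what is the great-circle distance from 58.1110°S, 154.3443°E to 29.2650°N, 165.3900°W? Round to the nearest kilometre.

10412 km

Δλ = -165.3900 − 154.3443 = -319.7343°; wrapped into (−180°, 180°]: 40.2657°.
Δφ = 29.2650 − -58.1110 = 87.3760°.
a = sin²(Δφ/2) + cos φ₁ · cos φ₂ · sin²(Δλ/2) = 0.531707.
c = 2·atan2(√a, √(1−a)) = 1.63425 rad → d = 6371·c ≈ 10411.83 km.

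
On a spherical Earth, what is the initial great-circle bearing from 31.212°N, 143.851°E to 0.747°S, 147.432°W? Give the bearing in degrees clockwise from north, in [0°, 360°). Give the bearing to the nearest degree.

102°

Δλ = -147.432 − 143.851 = -291.283°; wrapped into (−180°, 180°]: 68.717°.
θ = atan2( sin Δλ · cos φ₂ , cos φ₁ · sin φ₂ − sin φ₁ · cos φ₂ · cos Δλ )
  = atan2(0.93172, -0.19923) = 102.070° → normalised to [0°, 360°): 102.070°.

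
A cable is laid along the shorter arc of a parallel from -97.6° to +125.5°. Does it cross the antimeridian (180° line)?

Naïve |125.5 − -97.6| = 223.1° > 180°, so the shorter arc goes the other way round — across 180°.
Signed shortest Δλ = ((125.5 − -97.6 + 180) mod 360) − 180 = -136.9°.
Going west by 136.9° from -97.6° passes through 180° before reaching +125.5°.

Yes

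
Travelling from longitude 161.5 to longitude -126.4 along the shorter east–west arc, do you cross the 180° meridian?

Yes

Naïve |-126.4 − 161.5| = 287.9° > 180°, so the shorter arc goes the other way round — across 180°.
Signed shortest Δλ = ((-126.4 − 161.5 + 180) mod 360) − 180 = 72.1°.
Going east by 72.1° from +161.5° passes through 180° before reaching -126.4°.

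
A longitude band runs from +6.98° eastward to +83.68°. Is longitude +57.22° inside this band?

Band width going east from +6.98° to +83.68°: ((83.68 − 6.98) mod 360) = 76.70°.
Offset of +57.22° east of the west edge: ((57.22 − 6.98) mod 360) = 50.24°.
50.24° ≤ 76.70° ⇒ inside.

Yes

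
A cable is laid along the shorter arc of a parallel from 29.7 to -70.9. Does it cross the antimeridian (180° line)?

Signed shortest Δλ = ((-70.9 − 29.7 + 180) mod 360) − 180 = -100.6°.
Going west by 100.6° from +29.7° reaches -70.9° without touching 180°.

No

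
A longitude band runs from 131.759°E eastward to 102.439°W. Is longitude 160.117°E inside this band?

Yes

Band width going east from +131.759° to -102.439°: ((-102.439 − 131.759) mod 360) = 125.802°.
Offset of +160.117° east of the west edge: ((160.117 − 131.759) mod 360) = 28.358°.
28.358° ≤ 125.802° ⇒ inside.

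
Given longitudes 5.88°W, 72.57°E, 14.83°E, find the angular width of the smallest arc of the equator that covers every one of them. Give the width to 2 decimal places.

78.45°

Sort the longitudes: -5.88°, +14.83°, +72.57°.
Eastward gaps between consecutive values (wrapping around): 20.71°, 57.74°, 281.55°.
Largest gap = 281.55° ⇒ minimal covering band is its complement: 360° − 281.55° = 78.45°.
Band runs from -5.88° eastward to +72.57°.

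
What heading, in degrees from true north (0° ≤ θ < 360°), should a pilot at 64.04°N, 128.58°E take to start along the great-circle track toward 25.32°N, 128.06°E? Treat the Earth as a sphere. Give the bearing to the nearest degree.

Δλ = 128.06 − 128.58 = -0.52°.
θ = atan2( sin Δλ · cos φ₂ , cos φ₁ · sin φ₂ − sin φ₁ · cos φ₂ · cos Δλ )
  = atan2(-0.00820, -0.62548) = -179.249° → normalised to [0°, 360°): 180.751°.

181°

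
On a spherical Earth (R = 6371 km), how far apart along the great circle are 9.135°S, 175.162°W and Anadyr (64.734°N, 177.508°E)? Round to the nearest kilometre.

Δλ = 177.508 − -175.162 = 352.670°; wrapped into (−180°, 180°]: -7.330°.
Δφ = 64.734 − -9.135 = 73.869°.
a = sin²(Δφ/2) + cos φ₁ · cos φ₂ · sin²(Δλ/2) = 0.362805.
c = 2·atan2(√a, √(1−a)) = 1.29284 rad → d = 6371·c ≈ 8236.69 km.

8237 km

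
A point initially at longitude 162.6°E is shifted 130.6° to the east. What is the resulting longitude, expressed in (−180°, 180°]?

66.8°W

Start at +162.6°; shift +130.6° → +293.2°.
+293.2° lies outside (−180°, 180°]; subtract 360° → -66.8°.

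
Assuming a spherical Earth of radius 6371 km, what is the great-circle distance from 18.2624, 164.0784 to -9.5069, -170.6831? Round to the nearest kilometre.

4148 km

Δλ = -170.6831 − 164.0784 = -334.7615°; wrapped into (−180°, 180°]: 25.2385°.
Δφ = -9.5069 − 18.2624 = -27.7693°.
a = sin²(Δφ/2) + cos φ₁ · cos φ₂ · sin²(Δλ/2) = 0.102288.
c = 2·atan2(√a, √(1−a)) = 0.65109 rad → d = 6371·c ≈ 4148.08 km.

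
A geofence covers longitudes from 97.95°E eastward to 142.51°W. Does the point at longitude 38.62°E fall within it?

No

Band width going east from +97.95° to -142.51°: ((-142.51 − 97.95) mod 360) = 119.54°.
Offset of +38.62° east of the west edge: ((38.62 − 97.95) mod 360) = 300.67°.
300.67° > 119.54° ⇒ outside.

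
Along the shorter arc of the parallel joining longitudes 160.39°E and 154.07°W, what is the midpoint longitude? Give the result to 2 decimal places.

Signed shortest Δλ from +160.39° to -154.07° is +45.54°.
Midpoint longitude = +160.39° + (+45.54°)/2 = +160.39° + 22.77° = +183.16°.
Normalise into (−180°, 180°]: -176.84°.
(The naïve average (+160.39 + -154.07)/2 = 3.16° is on the wrong side of the globe.)

176.84°W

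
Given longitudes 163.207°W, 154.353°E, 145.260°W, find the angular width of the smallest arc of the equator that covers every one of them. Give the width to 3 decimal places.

Sort the longitudes: -163.207°, -145.260°, +154.353°.
Eastward gaps between consecutive values (wrapping around): 17.947°, 299.613°, 42.440°.
Largest gap = 299.613° ⇒ minimal covering band is its complement: 360° − 299.613° = 60.387°.
Band runs from +154.353° eastward to -145.260°, crossing the antimeridian.

60.387°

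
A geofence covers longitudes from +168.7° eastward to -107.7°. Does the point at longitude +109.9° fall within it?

Band width going east from +168.7° to -107.7°: ((-107.7 − 168.7) mod 360) = 83.6°.
Offset of +109.9° east of the west edge: ((109.9 − 168.7) mod 360) = 301.2°.
301.2° > 83.6° ⇒ outside.

No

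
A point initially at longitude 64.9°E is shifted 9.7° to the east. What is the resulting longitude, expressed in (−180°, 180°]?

Start at +64.9°; shift +9.7° → +74.6°.
+74.6° already lies in (−180°, 180°].

74.6°E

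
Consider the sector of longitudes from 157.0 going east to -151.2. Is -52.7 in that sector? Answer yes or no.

Band width going east from +157.0° to -151.2°: ((-151.2 − 157.0) mod 360) = 51.8°.
Offset of -52.7° east of the west edge: ((-52.7 − 157.0) mod 360) = 150.3°.
150.3° > 51.8° ⇒ outside.

No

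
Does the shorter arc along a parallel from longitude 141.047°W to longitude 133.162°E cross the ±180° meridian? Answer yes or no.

Yes

Naïve |133.162 − -141.047| = 274.209° > 180°, so the shorter arc goes the other way round — across 180°.
Signed shortest Δλ = ((133.162 − -141.047 + 180) mod 360) − 180 = -85.791°.
Going west by 85.791° from -141.047° passes through 180° before reaching +133.162°.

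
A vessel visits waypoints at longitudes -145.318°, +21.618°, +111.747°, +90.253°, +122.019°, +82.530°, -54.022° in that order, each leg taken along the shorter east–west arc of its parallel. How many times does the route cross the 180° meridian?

Leg 1: -145.318° → +21.618°, shortest Δλ = 166.936° (east) — does not cross 180°.
Leg 2: +21.618° → +111.747°, shortest Δλ = 90.129° (east) — does not cross 180°.
Leg 3: +111.747° → +90.253°, shortest Δλ = -21.494° (west) — does not cross 180°.
Leg 4: +90.253° → +122.019°, shortest Δλ = 31.766° (east) — does not cross 180°.
Leg 5: +122.019° → +82.530°, shortest Δλ = -39.489° (west) — does not cross 180°.
Leg 6: +82.530° → -54.022°, shortest Δλ = -136.552° (west) — does not cross 180°.
Total crossings: 0.

0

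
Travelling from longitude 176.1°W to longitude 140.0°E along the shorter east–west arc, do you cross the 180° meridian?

Yes

Naïve |140.0 − -176.1| = 316.1° > 180°, so the shorter arc goes the other way round — across 180°.
Signed shortest Δλ = ((140.0 − -176.1 + 180) mod 360) − 180 = -43.9°.
Going west by 43.9° from -176.1° passes through 180° before reaching +140.0°.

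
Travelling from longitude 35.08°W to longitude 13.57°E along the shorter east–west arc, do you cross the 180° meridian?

Signed shortest Δλ = ((13.57 − -35.08 + 180) mod 360) − 180 = 48.65°.
Going east by 48.65° from -35.08° reaches +13.57° without touching 180°.

No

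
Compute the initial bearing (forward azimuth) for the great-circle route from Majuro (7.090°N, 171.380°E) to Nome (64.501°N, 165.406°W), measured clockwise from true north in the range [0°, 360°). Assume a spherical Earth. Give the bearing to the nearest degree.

11°

Δλ = -165.406 − 171.380 = -336.786°; wrapped into (−180°, 180°]: 23.214°.
θ = atan2( sin Δλ · cos φ₂ , cos φ₁ · sin φ₂ − sin φ₁ · cos φ₂ · cos Δλ )
  = atan2(0.16969, 0.84686) = 11.330° → normalised to [0°, 360°): 11.330°.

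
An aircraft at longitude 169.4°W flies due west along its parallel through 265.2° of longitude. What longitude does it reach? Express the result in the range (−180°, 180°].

74.6°W

Start at -169.4°; shift −265.2° → -434.6°.
-434.6° lies outside (−180°, 180°]; add 360° → -74.6°.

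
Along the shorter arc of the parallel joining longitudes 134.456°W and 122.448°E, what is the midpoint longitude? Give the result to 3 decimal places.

Signed shortest Δλ from -134.456° to +122.448° is -103.096°.
Midpoint longitude = -134.456° + (-103.096°)/2 = -134.456° − 51.548° = -186.004°.
Normalise into (−180°, 180°]: +173.996°.
(The naïve average (-134.456 + +122.448)/2 = -6.004° is on the wrong side of the globe.)

173.996°E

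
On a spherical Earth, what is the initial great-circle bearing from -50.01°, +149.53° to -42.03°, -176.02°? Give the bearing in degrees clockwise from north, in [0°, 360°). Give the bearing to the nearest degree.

85°

Δλ = -176.02 − 149.53 = -325.55°; wrapped into (−180°, 180°]: 34.45°.
θ = atan2( sin Δλ · cos φ₂ , cos φ₁ · sin φ₂ − sin φ₁ · cos φ₂ · cos Δλ )
  = atan2(0.42019, 0.03902) = 84.695° → normalised to [0°, 360°): 84.695°.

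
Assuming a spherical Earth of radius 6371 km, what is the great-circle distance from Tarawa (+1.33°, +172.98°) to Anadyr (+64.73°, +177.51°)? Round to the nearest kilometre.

7059 km

Δλ = 177.51 − 172.98 = 4.53°.
Δφ = 64.73 − 1.33 = 63.40°.
a = sin²(Δφ/2) + cos φ₁ · cos φ₂ · sin²(Δλ/2) = 0.276787.
c = 2·atan2(√a, √(1−a)) = 1.10803 rad → d = 6371·c ≈ 7059.25 km.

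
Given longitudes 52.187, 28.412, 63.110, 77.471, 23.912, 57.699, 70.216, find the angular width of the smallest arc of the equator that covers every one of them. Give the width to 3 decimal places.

Sort the longitudes: +23.912°, +28.412°, +52.187°, +57.699°, +63.110°, +70.216°, +77.471°.
Eastward gaps between consecutive values (wrapping around): 4.500°, 23.775°, 5.512°, 5.411°, 7.106°, 7.255°, 306.441°.
Largest gap = 306.441° ⇒ minimal covering band is its complement: 360° − 306.441° = 53.559°.
Band runs from +23.912° eastward to +77.471°.

53.559°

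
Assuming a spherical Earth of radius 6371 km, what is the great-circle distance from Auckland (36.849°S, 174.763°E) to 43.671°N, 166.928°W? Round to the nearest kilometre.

9142 km

Δλ = -166.928 − 174.763 = -341.691°; wrapped into (−180°, 180°]: 18.309°.
Δφ = 43.671 − -36.849 = 80.520°.
a = sin²(Δφ/2) + cos φ₁ · cos φ₂ · sin²(Δλ/2) = 0.432299.
c = 2·atan2(√a, √(1−a)) = 1.43498 rad → d = 6371·c ≈ 9142.24 km.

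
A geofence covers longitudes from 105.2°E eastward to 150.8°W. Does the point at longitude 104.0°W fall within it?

Band width going east from +105.2° to -150.8°: ((-150.8 − 105.2) mod 360) = 104.0°.
Offset of -104.0° east of the west edge: ((-104.0 − 105.2) mod 360) = 150.8°.
150.8° > 104.0° ⇒ outside.

No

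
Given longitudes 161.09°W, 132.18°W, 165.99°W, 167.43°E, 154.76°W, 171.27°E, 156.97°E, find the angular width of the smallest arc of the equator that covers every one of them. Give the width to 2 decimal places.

Sort the longitudes: -165.99°, -161.09°, -154.76°, -132.18°, +156.97°, +167.43°, +171.27°.
Eastward gaps between consecutive values (wrapping around): 4.90°, 6.33°, 22.58°, 289.15°, 10.46°, 3.84°, 22.74°.
Largest gap = 289.15° ⇒ minimal covering band is its complement: 360° − 289.15° = 70.85°.
Band runs from +156.97° eastward to -132.18°, crossing the antimeridian.

70.85°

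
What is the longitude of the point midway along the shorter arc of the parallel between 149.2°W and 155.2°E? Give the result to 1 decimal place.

Signed shortest Δλ from -149.2° to +155.2° is -55.6°.
Midpoint longitude = -149.2° + (-55.6°)/2 = -149.2° − 27.8° = -177.0°.
(The naïve average (-149.2 + +155.2)/2 = 3.0° is on the wrong side of the globe.)

177.0°W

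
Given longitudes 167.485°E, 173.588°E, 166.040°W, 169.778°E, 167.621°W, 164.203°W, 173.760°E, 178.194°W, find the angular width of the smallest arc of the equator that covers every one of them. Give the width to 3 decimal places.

28.312°

Sort the longitudes: -178.194°, -167.621°, -166.040°, -164.203°, +167.485°, +169.778°, +173.588°, +173.760°.
Eastward gaps between consecutive values (wrapping around): 10.573°, 1.581°, 1.837°, 331.688°, 2.293°, 3.810°, 0.172°, 8.046°.
Largest gap = 331.688° ⇒ minimal covering band is its complement: 360° − 331.688° = 28.312°.
Band runs from +167.485° eastward to -164.203°, crossing the antimeridian.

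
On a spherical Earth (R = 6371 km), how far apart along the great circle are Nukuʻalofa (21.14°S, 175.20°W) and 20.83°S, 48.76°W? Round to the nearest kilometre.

Δλ = -48.76 − -175.20 = 126.44°.
Δφ = -20.83 − -21.14 = 0.31°.
a = sin²(Δφ/2) + cos φ₁ · cos φ₂ · sin²(Δλ/2) = 0.694776.
c = 2·atan2(√a, √(1−a)) = 1.97094 rad → d = 6371·c ≈ 12556.87 km.

12557 km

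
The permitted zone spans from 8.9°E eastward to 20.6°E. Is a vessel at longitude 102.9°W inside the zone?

No

Band width going east from +8.9° to +20.6°: ((20.6 − 8.9) mod 360) = 11.7°.
Offset of -102.9° east of the west edge: ((-102.9 − 8.9) mod 360) = 248.2°.
248.2° > 11.7° ⇒ outside.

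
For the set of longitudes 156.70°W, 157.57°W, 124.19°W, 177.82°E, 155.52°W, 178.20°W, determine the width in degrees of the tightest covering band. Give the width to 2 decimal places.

Sort the longitudes: -178.20°, -157.57°, -156.70°, -155.52°, -124.19°, +177.82°.
Eastward gaps between consecutive values (wrapping around): 20.63°, 0.87°, 1.18°, 31.33°, 302.01°, 3.98°.
Largest gap = 302.01° ⇒ minimal covering band is its complement: 360° − 302.01° = 57.99°.
Band runs from +177.82° eastward to -124.19°, crossing the antimeridian.

57.99°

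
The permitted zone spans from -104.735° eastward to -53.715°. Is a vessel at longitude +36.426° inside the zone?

No

Band width going east from -104.735° to -53.715°: ((-53.715 − -104.735) mod 360) = 51.020°.
Offset of +36.426° east of the west edge: ((36.426 − -104.735) mod 360) = 141.161°.
141.161° > 51.020° ⇒ outside.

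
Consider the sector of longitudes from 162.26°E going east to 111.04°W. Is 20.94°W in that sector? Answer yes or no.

Band width going east from +162.26° to -111.04°: ((-111.04 − 162.26) mod 360) = 86.70°.
Offset of -20.94° east of the west edge: ((-20.94 − 162.26) mod 360) = 176.80°.
176.80° > 86.70° ⇒ outside.

No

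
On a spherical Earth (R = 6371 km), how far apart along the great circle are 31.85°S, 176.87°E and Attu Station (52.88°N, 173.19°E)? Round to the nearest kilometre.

Δλ = 173.19 − 176.87 = -3.68°.
Δφ = 52.88 − -31.85 = 84.73°.
a = sin²(Δφ/2) + cos φ₁ · cos φ₂ · sin²(Δλ/2) = 0.454604.
c = 2·atan2(√a, √(1−a)) = 1.47988 rad → d = 6371·c ≈ 9428.31 km.

9428 km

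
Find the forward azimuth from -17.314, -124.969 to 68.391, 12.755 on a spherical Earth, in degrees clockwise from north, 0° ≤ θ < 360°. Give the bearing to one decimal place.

Δλ = 12.755 − -124.969 = 137.724°.
θ = atan2( sin Δλ · cos φ₂ , cos φ₁ · sin φ₂ − sin φ₁ · cos φ₂ · cos Δλ )
  = atan2(0.24774, 0.80650) = 17.076° → normalised to [0°, 360°): 17.076°.

17.1°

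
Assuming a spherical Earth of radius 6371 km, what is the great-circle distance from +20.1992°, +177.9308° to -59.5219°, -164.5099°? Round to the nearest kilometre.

Δλ = -164.5099 − 177.9308 = -342.4407°; wrapped into (−180°, 180°]: 17.5593°.
Δφ = -59.5219 − 20.1992 = -79.7211°.
a = sin²(Δφ/2) + cos φ₁ · cos φ₂ · sin²(Δλ/2) = 0.421870.
c = 2·atan2(√a, √(1−a)) = 1.41389 rad → d = 6371·c ≈ 9007.91 km.

9008 km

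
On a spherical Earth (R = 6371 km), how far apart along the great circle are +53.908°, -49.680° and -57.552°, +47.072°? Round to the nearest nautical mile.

8164 nmi

Δλ = 47.072 − -49.680 = 96.752°.
Δφ = -57.552 − 53.908 = -111.460°.
a = sin²(Δφ/2) + cos φ₁ · cos φ₂ · sin²(Δλ/2) = 0.859538.
c = 2·atan2(√a, √(1−a)) = 2.37327 rad → d = 6371·c ≈ 15120.08 km ≈ 8164.19 nmi.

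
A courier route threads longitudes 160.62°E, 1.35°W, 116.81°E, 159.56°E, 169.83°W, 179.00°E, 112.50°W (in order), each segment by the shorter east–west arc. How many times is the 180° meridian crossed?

Leg 1: +160.62° → -1.35°, shortest Δλ = -161.97° (west) — does not cross 180°.
Leg 2: -1.35° → +116.81°, shortest Δλ = 118.16° (east) — does not cross 180°.
Leg 3: +116.81° → +159.56°, shortest Δλ = 42.75° (east) — does not cross 180°.
Leg 4: +159.56° → -169.83°, shortest Δλ = 30.61° (east) — crosses 180°.
Leg 5: -169.83° → +179.00°, shortest Δλ = -11.17° (west) — crosses 180°.
Leg 6: +179.00° → -112.50°, shortest Δλ = 68.5° (east) — crosses 180°.
Total crossings: 3.

3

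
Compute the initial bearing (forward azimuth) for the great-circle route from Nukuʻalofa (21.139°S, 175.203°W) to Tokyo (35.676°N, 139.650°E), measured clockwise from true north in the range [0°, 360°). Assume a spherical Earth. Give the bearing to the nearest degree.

323°

Δλ = 139.650 − -175.203 = 314.853°; wrapped into (−180°, 180°]: -45.147°.
θ = atan2( sin Δλ · cos φ₂ , cos φ₁ · sin φ₂ − sin φ₁ · cos φ₂ · cos Δλ )
  = atan2(-0.57587, 0.75057) = -37.497° → normalised to [0°, 360°): 322.503°.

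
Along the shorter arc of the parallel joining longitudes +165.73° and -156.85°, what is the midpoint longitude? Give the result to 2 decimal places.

Signed shortest Δλ from +165.73° to -156.85° is +37.42°.
Midpoint longitude = +165.73° + (+37.42°)/2 = +165.73° + 18.71° = +184.44°.
Normalise into (−180°, 180°]: -175.56°.
(The naïve average (+165.73 + -156.85)/2 = 4.44° is on the wrong side of the globe.)

-175.56°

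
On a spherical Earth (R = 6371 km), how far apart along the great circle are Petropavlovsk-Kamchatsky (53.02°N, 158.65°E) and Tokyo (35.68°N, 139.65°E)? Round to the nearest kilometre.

2434 km

Δλ = 139.65 − 158.65 = -19.00°.
Δφ = 35.68 − 53.02 = -17.34°.
a = sin²(Δφ/2) + cos φ₁ · cos φ₂ · sin²(Δλ/2) = 0.036034.
c = 2·atan2(√a, √(1−a)) = 0.38197 rad → d = 6371·c ≈ 2433.53 km.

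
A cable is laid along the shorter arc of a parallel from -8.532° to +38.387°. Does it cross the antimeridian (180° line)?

Signed shortest Δλ = ((38.387 − -8.532 + 180) mod 360) − 180 = 46.919°.
Going east by 46.919° from -8.532° reaches +38.387° without touching 180°.

No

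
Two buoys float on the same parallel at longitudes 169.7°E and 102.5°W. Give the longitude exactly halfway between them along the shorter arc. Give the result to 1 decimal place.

Signed shortest Δλ from +169.7° to -102.5° is +87.8°.
Midpoint longitude = +169.7° + (+87.8°)/2 = +169.7° + 43.9° = +213.6°.
Normalise into (−180°, 180°]: -146.4°.
(The naïve average (+169.7 + -102.5)/2 = 33.6° is on the wrong side of the globe.)

146.4°W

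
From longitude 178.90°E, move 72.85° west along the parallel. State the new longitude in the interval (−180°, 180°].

Start at +178.90°; shift −72.85° → +106.05°.
+106.05° already lies in (−180°, 180°].

106.05°E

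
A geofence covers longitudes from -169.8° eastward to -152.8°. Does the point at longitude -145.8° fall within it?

Band width going east from -169.8° to -152.8°: ((-152.8 − -169.8) mod 360) = 17.0°.
Offset of -145.8° east of the west edge: ((-145.8 − -169.8) mod 360) = 24.0°.
24.0° > 17.0° ⇒ outside.

No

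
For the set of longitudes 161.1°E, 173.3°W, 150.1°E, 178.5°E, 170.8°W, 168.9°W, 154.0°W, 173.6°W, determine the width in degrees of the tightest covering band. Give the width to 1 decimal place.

55.9°

Sort the longitudes: -173.6°, -173.3°, -170.8°, -168.9°, -154.0°, +150.1°, +161.1°, +178.5°.
Eastward gaps between consecutive values (wrapping around): 0.3°, 2.5°, 1.9°, 14.9°, 304.1°, 11.0°, 17.4°, 7.9°.
Largest gap = 304.1° ⇒ minimal covering band is its complement: 360° − 304.1° = 55.9°.
Band runs from +150.1° eastward to -154.0°, crossing the antimeridian.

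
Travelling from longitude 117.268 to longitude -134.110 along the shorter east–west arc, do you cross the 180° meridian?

Yes

Naïve |-134.110 − 117.268| = 251.378° > 180°, so the shorter arc goes the other way round — across 180°.
Signed shortest Δλ = ((-134.110 − 117.268 + 180) mod 360) − 180 = 108.622°.
Going east by 108.622° from +117.268° passes through 180° before reaching -134.110°.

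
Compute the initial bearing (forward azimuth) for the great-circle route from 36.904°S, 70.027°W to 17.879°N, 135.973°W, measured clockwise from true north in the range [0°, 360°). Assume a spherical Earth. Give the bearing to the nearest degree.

299°

Δλ = -135.973 − -70.027 = -65.946°.
θ = atan2( sin Δλ · cos φ₂ , cos φ₁ · sin φ₂ − sin φ₁ · cos φ₂ · cos Δλ )
  = atan2(-0.86906, 0.47843) = -61.167° → normalised to [0°, 360°): 298.833°.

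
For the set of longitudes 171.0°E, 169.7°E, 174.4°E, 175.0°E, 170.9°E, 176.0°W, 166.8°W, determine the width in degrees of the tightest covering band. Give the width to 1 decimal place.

23.5°

Sort the longitudes: -176.0°, -166.8°, +169.7°, +170.9°, +171.0°, +174.4°, +175.0°.
Eastward gaps between consecutive values (wrapping around): 9.2°, 336.5°, 1.2°, 0.1°, 3.4°, 0.6°, 9.0°.
Largest gap = 336.5° ⇒ minimal covering band is its complement: 360° − 336.5° = 23.5°.
Band runs from +169.7° eastward to -166.8°, crossing the antimeridian.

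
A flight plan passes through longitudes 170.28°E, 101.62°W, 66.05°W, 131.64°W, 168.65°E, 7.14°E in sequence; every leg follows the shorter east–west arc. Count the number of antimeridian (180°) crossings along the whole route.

2

Leg 1: +170.28° → -101.62°, shortest Δλ = 88.1° (east) — crosses 180°.
Leg 2: -101.62° → -66.05°, shortest Δλ = 35.57° (east) — does not cross 180°.
Leg 3: -66.05° → -131.64°, shortest Δλ = -65.59° (west) — does not cross 180°.
Leg 4: -131.64° → +168.65°, shortest Δλ = -59.71° (west) — crosses 180°.
Leg 5: +168.65° → +7.14°, shortest Δλ = -161.51° (west) — does not cross 180°.
Total crossings: 2.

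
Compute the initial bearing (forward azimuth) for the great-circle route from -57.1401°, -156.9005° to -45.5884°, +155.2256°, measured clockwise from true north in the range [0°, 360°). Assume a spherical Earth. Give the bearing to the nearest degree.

271°

Δλ = 155.2256 − -156.9005 = 312.1261°; wrapped into (−180°, 180°]: -47.8739°.
θ = atan2( sin Δλ · cos φ₂ , cos φ₁ · sin φ₂ − sin φ₁ · cos φ₂ · cos Δλ )
  = atan2(-0.51903, 0.00671) = -89.259° → normalised to [0°, 360°): 270.741°.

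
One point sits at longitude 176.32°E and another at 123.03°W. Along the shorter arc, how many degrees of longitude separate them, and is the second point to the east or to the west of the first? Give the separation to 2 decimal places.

60.65° east

Raw difference: -123.03 − 176.32 = -299.35°.
Normalise into (−180°, 180°]: -299.35° + 360° = 60.65°.
Positive ⇒ the second point lies to the east; separation 60.65°.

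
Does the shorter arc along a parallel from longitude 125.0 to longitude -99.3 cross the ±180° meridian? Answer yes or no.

Naïve |-99.3 − 125.0| = 224.3° > 180°, so the shorter arc goes the other way round — across 180°.
Signed shortest Δλ = ((-99.3 − 125.0 + 180) mod 360) − 180 = 135.7°.
Going east by 135.7° from +125.0° passes through 180° before reaching -99.3°.

Yes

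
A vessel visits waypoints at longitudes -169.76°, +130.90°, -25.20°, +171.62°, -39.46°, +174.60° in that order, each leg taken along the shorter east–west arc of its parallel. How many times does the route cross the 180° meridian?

4

Leg 1: -169.76° → +130.90°, shortest Δλ = -59.34° (west) — crosses 180°.
Leg 2: +130.90° → -25.20°, shortest Δλ = -156.1° (west) — does not cross 180°.
Leg 3: -25.20° → +171.62°, shortest Δλ = -163.18° (west) — crosses 180°.
Leg 4: +171.62° → -39.46°, shortest Δλ = 148.92° (east) — crosses 180°.
Leg 5: -39.46° → +174.60°, shortest Δλ = -145.94° (west) — crosses 180°.
Total crossings: 4.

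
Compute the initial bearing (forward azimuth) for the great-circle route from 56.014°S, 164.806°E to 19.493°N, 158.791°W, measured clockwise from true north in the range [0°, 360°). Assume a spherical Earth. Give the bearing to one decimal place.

Δλ = -158.791 − 164.806 = -323.597°; wrapped into (−180°, 180°]: 36.403°.
θ = atan2( sin Δλ · cos φ₂ , cos φ₁ · sin φ₂ − sin φ₁ · cos φ₂ · cos Δλ )
  = atan2(0.55945, 0.81565) = 34.446° → normalised to [0°, 360°): 34.446°.

34.4°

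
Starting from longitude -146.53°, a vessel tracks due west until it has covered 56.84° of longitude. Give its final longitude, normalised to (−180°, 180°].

Start at -146.53°; shift −56.84° → -203.37°.
-203.37° lies outside (−180°, 180°]; add 360° → +156.63°.

+156.63°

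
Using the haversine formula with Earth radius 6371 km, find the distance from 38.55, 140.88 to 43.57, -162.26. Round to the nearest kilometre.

Δλ = -162.26 − 140.88 = -303.14°; wrapped into (−180°, 180°]: 56.86°.
Δφ = 43.57 − 38.55 = 5.02°.
a = sin²(Δφ/2) + cos φ₁ · cos φ₂ · sin²(Δλ/2) = 0.130349.
c = 2·atan2(√a, √(1−a)) = 0.73876 rad → d = 6371·c ≈ 4706.65 km.

4707 km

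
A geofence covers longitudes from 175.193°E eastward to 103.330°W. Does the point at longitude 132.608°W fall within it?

Yes

Band width going east from +175.193° to -103.330°: ((-103.330 − 175.193) mod 360) = 81.477°.
Offset of -132.608° east of the west edge: ((-132.608 − 175.193) mod 360) = 52.199°.
52.199° ≤ 81.477° ⇒ inside.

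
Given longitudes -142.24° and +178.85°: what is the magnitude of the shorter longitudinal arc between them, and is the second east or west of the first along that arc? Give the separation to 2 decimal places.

38.91° west

Raw difference: 178.85 − -142.24 = 321.09°.
Normalise into (−180°, 180°]: 321.09° − 360° = -38.91°.
Negative ⇒ the second point lies to the west; separation 38.91°.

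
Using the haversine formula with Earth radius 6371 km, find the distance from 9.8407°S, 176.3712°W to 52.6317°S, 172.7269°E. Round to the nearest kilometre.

4859 km

Δλ = 172.7269 − -176.3712 = 349.0981°; wrapped into (−180°, 180°]: -10.9019°.
Δφ = -52.6317 − -9.8407 = -42.7910°.
a = sin²(Δφ/2) + cos φ₁ · cos φ₂ · sin²(Δλ/2) = 0.138478.
c = 2·atan2(√a, √(1−a)) = 0.76260 rad → d = 6371·c ≈ 4858.51 km.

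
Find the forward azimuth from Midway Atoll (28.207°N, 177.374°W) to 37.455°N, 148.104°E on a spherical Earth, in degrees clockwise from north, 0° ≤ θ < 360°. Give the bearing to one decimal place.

Δλ = 148.104 − -177.374 = 325.478°; wrapped into (−180°, 180°]: -34.522°.
θ = atan2( sin Δλ · cos φ₂ , cos φ₁ · sin φ₂ − sin φ₁ · cos φ₂ · cos Δλ )
  = atan2(-0.44988, 0.22678) = -63.248° → normalised to [0°, 360°): 296.752°.

296.8°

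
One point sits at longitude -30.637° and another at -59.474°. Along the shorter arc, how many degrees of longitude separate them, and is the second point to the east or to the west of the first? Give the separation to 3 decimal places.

28.837° west

Raw difference: -59.474 − -30.637 = -28.837°.
Normalise into (−180°, 180°]: -28.837° stays -28.837°.
Negative ⇒ the second point lies to the west; separation 28.837°.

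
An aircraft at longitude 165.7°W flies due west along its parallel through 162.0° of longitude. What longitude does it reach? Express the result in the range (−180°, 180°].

32.3°E

Start at -165.7°; shift −162.0° → -327.7°.
-327.7° lies outside (−180°, 180°]; add 360° → +32.3°.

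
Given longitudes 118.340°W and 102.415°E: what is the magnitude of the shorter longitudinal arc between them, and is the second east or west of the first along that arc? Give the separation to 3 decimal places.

139.245° west

Raw difference: 102.415 − -118.340 = 220.755°.
Normalise into (−180°, 180°]: 220.755° − 360° = -139.245°.
Negative ⇒ the second point lies to the west; separation 139.245°.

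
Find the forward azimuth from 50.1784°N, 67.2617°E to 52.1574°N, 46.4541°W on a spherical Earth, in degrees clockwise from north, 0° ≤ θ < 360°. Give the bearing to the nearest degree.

Δλ = -46.4541 − 67.2617 = -113.7158°.
θ = atan2( sin Δλ · cos φ₂ , cos φ₁ · sin φ₂ − sin φ₁ · cos φ₂ · cos Δλ )
  = atan2(-0.56169, 0.69524) = -38.935° → normalised to [0°, 360°): 321.065°.

321°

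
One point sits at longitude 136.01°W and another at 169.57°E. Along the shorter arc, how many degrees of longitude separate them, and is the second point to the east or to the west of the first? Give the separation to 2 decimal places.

54.42° west

Raw difference: 169.57 − -136.01 = 305.58°.
Normalise into (−180°, 180°]: 305.58° − 360° = -54.42°.
Negative ⇒ the second point lies to the west; separation 54.42°.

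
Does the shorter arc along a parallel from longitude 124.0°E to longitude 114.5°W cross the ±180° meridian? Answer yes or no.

Naïve |-114.5 − 124.0| = 238.5° > 180°, so the shorter arc goes the other way round — across 180°.
Signed shortest Δλ = ((-114.5 − 124.0 + 180) mod 360) − 180 = 121.5°.
Going east by 121.5° from +124.0° passes through 180° before reaching -114.5°.

Yes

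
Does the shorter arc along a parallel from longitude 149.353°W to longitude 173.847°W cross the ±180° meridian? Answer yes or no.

No

Signed shortest Δλ = ((-173.847 − -149.353 + 180) mod 360) − 180 = -24.494°.
Going west by 24.494° from -149.353° reaches -173.847° without touching 180°.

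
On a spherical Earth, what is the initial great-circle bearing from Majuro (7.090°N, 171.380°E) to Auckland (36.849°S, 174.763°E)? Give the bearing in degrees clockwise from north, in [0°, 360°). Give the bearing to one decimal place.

Δλ = 174.763 − 171.380 = 3.383°.
θ = atan2( sin Δλ · cos φ₂ , cos φ₁ · sin φ₂ − sin φ₁ · cos φ₂ · cos Δλ )
  = atan2(0.04722, -0.69372) = 176.106° → normalised to [0°, 360°): 176.106°.

176.1°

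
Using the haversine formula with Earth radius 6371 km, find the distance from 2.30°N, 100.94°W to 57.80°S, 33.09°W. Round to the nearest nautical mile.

Δλ = -33.09 − -100.94 = 67.85°.
Δφ = -57.80 − 2.30 = -60.10°.
a = sin²(Δφ/2) + cos φ₁ · cos φ₂ · sin²(Δλ/2) = 0.416605.
c = 2·atan2(√a, √(1−a)) = 1.40322 rad → d = 6371·c ≈ 8939.93 km ≈ 4827.18 nmi.

4827 nmi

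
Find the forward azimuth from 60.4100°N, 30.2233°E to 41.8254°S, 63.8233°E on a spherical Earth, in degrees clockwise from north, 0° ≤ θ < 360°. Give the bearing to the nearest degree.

Δλ = 63.8233 − 30.2233 = 33.6000°.
θ = atan2( sin Δλ · cos φ₂ , cos φ₁ · sin φ₂ − sin φ₁ · cos φ₂ · cos Δλ )
  = atan2(0.41238, -0.86902) = 154.614° → normalised to [0°, 360°): 154.614°.

155°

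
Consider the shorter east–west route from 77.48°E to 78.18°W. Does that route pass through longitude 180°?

No

Signed shortest Δλ = ((-78.18 − 77.48 + 180) mod 360) − 180 = -155.66°.
Going west by 155.66° from +77.48° reaches -78.18° without touching 180°.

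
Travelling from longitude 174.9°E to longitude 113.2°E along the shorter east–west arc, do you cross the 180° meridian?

No

Signed shortest Δλ = ((113.2 − 174.9 + 180) mod 360) − 180 = -61.7°.
Going west by 61.7° from +174.9° reaches +113.2° without touching 180°.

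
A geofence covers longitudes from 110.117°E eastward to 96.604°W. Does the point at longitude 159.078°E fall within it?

Yes

Band width going east from +110.117° to -96.604°: ((-96.604 − 110.117) mod 360) = 153.279°.
Offset of +159.078° east of the west edge: ((159.078 − 110.117) mod 360) = 48.961°.
48.961° ≤ 153.279° ⇒ inside.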